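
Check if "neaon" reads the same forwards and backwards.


Word: "neaon"
Reversed: "noaen"
Forward == Backward? neaon != noaen
Palindrome = No


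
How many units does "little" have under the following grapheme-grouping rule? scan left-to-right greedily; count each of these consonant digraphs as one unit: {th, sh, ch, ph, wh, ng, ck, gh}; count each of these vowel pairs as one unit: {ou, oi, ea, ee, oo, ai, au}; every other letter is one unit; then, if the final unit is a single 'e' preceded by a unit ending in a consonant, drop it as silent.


Word: "little" (6 letters)
Left-to-right scan:
  (1) 'l' (letter)
  (2) 'i' (letter)
  (3) 't' (letter)
  (4) 't' (letter)
  (5) 'l' (letter)
  (6) 'e' (letter)
Units from scan: 6
Final unit is 'e' after a consonant -> drop as silent (-1)
Sound units = 5 units


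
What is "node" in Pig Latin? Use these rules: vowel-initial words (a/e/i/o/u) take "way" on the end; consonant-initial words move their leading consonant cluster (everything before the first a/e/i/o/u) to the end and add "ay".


Word: "node"
Starts with consonant(s) → move to end, add 'ay'
Consonant cluster: "n"
Pig Latin = "odenay"


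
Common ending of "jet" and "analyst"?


Word 1: "jet"
Word 2: "analyst"
Comparing from end:
  Pos -1: 't' == 't'
  Pos -2: 'e' != 's' (stop)
LCS = "t" (length 1)


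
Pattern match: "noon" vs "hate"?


Pattern of "noon": [0, 1, 1, 0]
Pattern of "hate": [0, 1, 2, 3]
Patterns do not match
Same pattern = No


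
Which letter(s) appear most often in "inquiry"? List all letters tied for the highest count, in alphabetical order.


Word: "inquiry"
Letter counts:
  'i': 2
  'n': 1
  'q': 1
  'r': 1
  'u': 1
  'y': 1
Maximum count = 2
Most frequent = 'i' (2 times each)


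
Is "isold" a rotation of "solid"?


Word: "solid", Candidate: "isold"
Method: check if candidate is substring of word+word
"solidsolid" contains "isold"? No
Is rotation = No


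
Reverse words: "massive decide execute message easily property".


Original: "massive decide execute message easily property"
Words (1..n): massive | decide | execute | message | easily | property
Reversed (n..1): property | easily | message | execute | decide | massive
Result = "property easily message execute decide massive"


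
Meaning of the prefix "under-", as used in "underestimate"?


Prefix: under-
Example: underestimate (under- + estimate)
Meaning = insufficient


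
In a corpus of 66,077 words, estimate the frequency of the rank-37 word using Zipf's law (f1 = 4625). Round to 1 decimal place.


Zipf's law: f(r) = f(1) / r
f(1) = 4625
f(37) = 4625 / 37
= 125.0 occurrences


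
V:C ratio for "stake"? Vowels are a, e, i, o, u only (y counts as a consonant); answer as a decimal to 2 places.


Word: "stake"
Vowels (a,e,i,o,u): 2
Consonants: 3
Ratio = 2/3
= 0.67


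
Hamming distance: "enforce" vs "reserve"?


Comparing character by character (same length = 7):
  Pos 0: 'e' vs 'r' !=
  Pos 1: 'n' vs 'e' !=
  Pos 2: 'f' vs 's' !=
  Pos 3: 'o' vs 'e' !=
  Pos 4: 'r' vs 'r' =
  Pos 5: 'c' vs 'v' !=
  Pos 6: 'e' vs 'e' =
Hamming distance = 5


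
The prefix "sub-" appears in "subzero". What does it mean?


Prefix: sub-
As in: subzero -> sub- + zero
Meaning = under / below


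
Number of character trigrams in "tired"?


Word: "tired" (length 5)
Number of 3-grams = length - 3 + 1 = 5 - 3 + 1
= 3


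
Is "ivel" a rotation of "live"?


Word: "live", Candidate: "ivel"
Method: check if candidate is substring of word+word
"livelive" contains "ivel"? Yes
Is rotation = Yes


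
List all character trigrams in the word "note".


Word: "note" (length 4)
Number of trigrams = 4 - 3 + 1 = 2
  Position 0: "not"
  Position 1: "ote"
Trigrams = "not", "ote"


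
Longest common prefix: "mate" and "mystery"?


Word 1: "mate"
Word 2: "mystery"
Comparing from start:
  Pos 0: 'm' == 'm'
  Pos 1: 'a' != 'y' (stop)
LCP = "m" (length 1)


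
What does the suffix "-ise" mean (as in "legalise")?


Suffix: -ise
As in: legalise -> legal + -ise
Meaning = to make


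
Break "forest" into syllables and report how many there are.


Word: "forest"
Syllable breakdown: for · est
Counting: 2 parts
= 2 syllables


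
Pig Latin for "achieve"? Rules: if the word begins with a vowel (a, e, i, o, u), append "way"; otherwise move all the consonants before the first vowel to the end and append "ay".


Word: "achieve"
Starts with vowel → add 'way'
Pig Latin = "achieveway"


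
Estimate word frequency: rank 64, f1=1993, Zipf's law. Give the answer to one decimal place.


Zipf's law: f(r) = f(1) / r
f(1) = 1993
f(64) = 1993 / 64
= 31.1 occurrences


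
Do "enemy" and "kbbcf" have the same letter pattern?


Pattern of "enemy": [0, 1, 0, 2, 3]
Pattern of "kbbcf": [0, 1, 1, 2, 3]
Patterns do not match
Same pattern = No


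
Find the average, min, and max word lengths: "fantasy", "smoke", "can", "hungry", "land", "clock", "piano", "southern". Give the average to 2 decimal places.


Lengths: "fantasy"=7, "smoke"=5, "can"=3, "hungry"=6, "land"=4, "clock"=5, "piano"=5, "southern"=8
Sum = 43, Count = 8
Average = 43/8 = 5.38
= avg=5.38, min=3, max=8


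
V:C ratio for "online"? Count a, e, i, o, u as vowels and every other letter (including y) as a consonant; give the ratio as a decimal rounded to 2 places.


Word: "online"
Vowels (a,e,i,o,u): 3
Consonants: 3
Ratio = 3/3
= 1.00


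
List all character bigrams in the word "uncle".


Word: "uncle" (length 5)
Number of bigrams = 5 - 2 + 1 = 4
  Position 0: "un"
  Position 1: "nc"
  Position 2: "cl"
  Position 3: "le"
Bigrams = "un", "nc", "cl", "le"


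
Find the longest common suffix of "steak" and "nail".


Word 1: "steak"
Word 2: "nail"
Comparing from end:
  Pos -1: 'k' != 'l' (stop)
LCS = "" (length 0)


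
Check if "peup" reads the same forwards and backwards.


Word: "peup"
Reversed: "puep"
Forward == Backward? peup != puep
Palindrome = No


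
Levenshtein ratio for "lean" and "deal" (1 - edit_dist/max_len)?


Word 1: "lean" (length 4)
Word 2: "deal" (length 4)
One optimal edit sequence:
  1. substitute 'l' -> 'd'  (+1)
  2. keep 'e'
  3. keep 'a'
  4. substitute 'n' -> 'l'  (+1)
Edit distance = 2
Max length = max(4, 4) = 4
Similarity = 1 - 2/4
= 0.5000


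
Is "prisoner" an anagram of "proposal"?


Word 1: "proposal" → sorted: aloopprs
Word 2: "prisoner" → sorted: einoprrs
Same letters? aloopprs != einoprrs
Anagram = No


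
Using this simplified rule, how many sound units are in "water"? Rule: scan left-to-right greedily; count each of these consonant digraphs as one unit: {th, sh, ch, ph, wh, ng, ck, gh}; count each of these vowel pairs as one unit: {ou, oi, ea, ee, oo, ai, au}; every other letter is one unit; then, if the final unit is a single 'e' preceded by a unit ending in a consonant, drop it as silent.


Word: "water" (5 letters)
Left-to-right scan:
  1. 'w' (letter)
  2. 'a' (letter)
  3. 't' (letter)
  4. 'e' (letter)
  5. 'r' (letter)
Units from scan: 5
Sound units = 5 units


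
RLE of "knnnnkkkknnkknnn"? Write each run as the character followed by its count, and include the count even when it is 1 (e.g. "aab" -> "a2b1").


String: "knnnnkkkknnkknnn"
Scanning for consecutive runs:
  'k' x 1
  'n' x 4
  'k' x 4
  'n' x 2
  'k' x 2
  'n' x 3
RLE = "k1n4k4n2k2n3"


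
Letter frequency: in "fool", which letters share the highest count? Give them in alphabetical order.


Word: "fool"
Letter counts:
  'f': 1
  'l': 1
  'o': 2
Maximum count = 2
Most frequent = 'o' (2 times each)


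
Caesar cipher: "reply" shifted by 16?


Word: "reply"
Shift: 16
Each letter → (letter + shift) mod 26:
  'r' (17) + 16 = 7 → 'h'
  'e' (4) + 16 = 20 → 'u'
  'p' (15) + 16 = 5 → 'f'
  'l' (11) + 16 = 1 → 'b'
  'y' (24) + 16 = 14 → 'o'
Result = "hufbo"


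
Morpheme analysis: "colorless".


Word: "colorless"
Morphemes: color / -less
Each morpheme carries meaning
= 2 morphemes


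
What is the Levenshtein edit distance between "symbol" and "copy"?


Word 1: "symbol" (length 6)
Word 2: "copy" (length 4)
One optimal edit sequence (insert/delete/substitute each cost 1):
  1. delete 's'  (+1)
  2. delete 'y'  (+1)
  3. substitute 'm' -> 'c'  (+1)
  4. substitute 'b' -> 'o'  (+1)
  5. substitute 'o' -> 'p'  (+1)
  6. substitute 'l' -> 'y'  (+1)
Total edit operations: 6
Edit distance = 6


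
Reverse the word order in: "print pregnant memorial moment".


Original: "print pregnant memorial moment"
Words (1..n): print | pregnant | memorial | moment
Reversed (n..1): moment | memorial | pregnant | print
Result = "moment memorial pregnant print"


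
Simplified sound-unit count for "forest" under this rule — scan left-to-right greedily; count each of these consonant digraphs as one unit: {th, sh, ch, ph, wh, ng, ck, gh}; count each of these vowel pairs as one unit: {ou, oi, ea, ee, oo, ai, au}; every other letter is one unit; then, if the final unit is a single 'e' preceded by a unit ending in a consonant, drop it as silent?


Word: "forest" (6 letters)
Left-to-right scan:
  [1] 'f' (letter)
  [2] 'o' (letter)
  [3] 'r' (letter)
  [4] 'e' (letter)
  [5] 's' (letter)
  [6] 't' (letter)
Units from scan: 6
Sound units = 6 units


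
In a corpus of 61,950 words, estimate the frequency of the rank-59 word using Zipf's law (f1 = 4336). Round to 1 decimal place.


Zipf's law: f(r) = f(1) / r
f(1) = 4336
f(59) = 4336 / 59
= 73.5 occurrences


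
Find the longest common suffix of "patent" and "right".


Word 1: "patent"
Word 2: "right"
Comparing from end:
  Pos -1: 't' == 't'
  Pos -2: 'n' != 'h' (stop)
LCS = "t" (length 1)


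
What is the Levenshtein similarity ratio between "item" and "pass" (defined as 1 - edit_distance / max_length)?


Word 1: "item" (length 4)
Word 2: "pass" (length 4)
One optimal edit sequence:
  1. substitute 'i' -> 'p'  (+1)
  2. substitute 't' -> 'a'  (+1)
  3. substitute 'e' -> 's'  (+1)
  4. substitute 'm' -> 's'  (+1)
Edit distance = 4
Max length = max(4, 4) = 4
Similarity = 1 - 4/4
= 0.0000


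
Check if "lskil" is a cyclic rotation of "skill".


Word: "skill", Candidate: "lskil"
Method: check if candidate is substring of word+word
"skillskill" contains "lskil"? Yes
Is rotation = Yes


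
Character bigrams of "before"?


Word: "before" (length 6)
Number of bigrams = 6 - 2 + 1 = 5
  Position 0: "be"
  Position 1: "ef"
  Position 2: "fo"
  Position 3: "or"
  Position 4: "re"
Bigrams = "be", "ef", "fo", "or", "re"


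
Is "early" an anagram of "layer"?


Word 1: "layer" → sorted: aelry
Word 2: "early" → sorted: aelry
Same letters? aelry == aelry
Anagram = Yes


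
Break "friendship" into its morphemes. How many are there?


Word: "friendship"
Morphemes: friend + -ship
Each morpheme carries meaning
= 2 morphemes


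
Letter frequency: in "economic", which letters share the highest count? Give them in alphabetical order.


Word: "economic"
Letter counts:
  'c': 2
  'e': 1
  'i': 1
  'm': 1
  'n': 1
  'o': 2
Maximum count = 2
Most frequent = 'c', 'o' (2 times each)


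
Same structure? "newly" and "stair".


Pattern of "newly": [0, 1, 2, 3, 4]
Pattern of "stair": [0, 1, 2, 3, 4]
Patterns match
Same pattern = Yes


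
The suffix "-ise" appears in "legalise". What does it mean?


Suffix: -ise
Example: legalise (legal + -ise)
Meaning = to make


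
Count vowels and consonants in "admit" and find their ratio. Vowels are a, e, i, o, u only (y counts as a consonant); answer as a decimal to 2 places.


Word: "admit"
Vowels (a,e,i,o,u): 2
Consonants: 3
Ratio = 2/3
= 0.67


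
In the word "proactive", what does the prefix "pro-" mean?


Prefix: pro-
Example: proactive (pro- + active)
Meaning = forward / in favor of


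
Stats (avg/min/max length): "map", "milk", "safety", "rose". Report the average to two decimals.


Lengths: "map"=3, "milk"=4, "safety"=6, "rose"=4
Sum = 17, Count = 4
Average = 17/4 = 4.25
= avg=4.25, min=3, max=6


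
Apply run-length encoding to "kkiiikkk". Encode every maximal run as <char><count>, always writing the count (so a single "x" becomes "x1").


String: "kkiiikkk"
Scanning for consecutive runs:
  'k' x 2
  'i' x 3
  'k' x 3
RLE = "k2i3k3"


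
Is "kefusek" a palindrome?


Word: "kefusek"
Reversed: "kesufek"
Forward == Backward? kefusek != kesufek
Palindrome = No


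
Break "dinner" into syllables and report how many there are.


Word: "dinner"
Syllable breakdown: din / ner
Counting: 2 parts
= 2 syllables


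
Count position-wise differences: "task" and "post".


Comparing character by character (same length = 4):
  Pos 0: 't' vs 'p' !=
  Pos 1: 'a' vs 'o' !=
  Pos 2: 's' vs 's' =
  Pos 3: 'k' vs 't' !=
Hamming distance = 3


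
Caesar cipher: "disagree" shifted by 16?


Word: "disagree"
Shift: 16
Each letter → (letter + shift) mod 26:
  'd' (3) + 16 = 19 → 't'
  'i' (8) + 16 = 24 → 'y'
  's' (18) + 16 = 8 → 'i'
  'a' (0) + 16 = 16 → 'q'
  'g' (6) + 16 = 22 → 'w'
  'r' (17) + 16 = 7 → 'h'
  'e' (4) + 16 = 20 → 'u'
  'e' (4) + 16 = 20 → 'u'
Result = "tyiqwhuu"


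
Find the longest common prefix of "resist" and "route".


Word 1: "resist"
Word 2: "route"
Comparing from start:
  Pos 0: 'r' == 'r'
  Pos 1: 'e' != 'o' (stop)
LCP = "r" (length 1)


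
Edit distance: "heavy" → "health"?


Word 1: "heavy" (length 5)
Word 2: "health" (length 6)
One optimal edit sequence (insert/delete/substitute each cost 1):
  1. keep 'h'
  2. keep 'e'
  3. keep 'a'
  4. insert 'l'  (+1)
  5. substitute 'v' -> 't'  (+1)
  6. substitute 'y' -> 'h'  (+1)
Total edit operations: 3
Edit distance = 3


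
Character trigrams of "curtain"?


Word: "curtain" (length 7)
Number of trigrams = 7 - 3 + 1 = 5
  Position 0: "cur"
  Position 1: "urt"
  Position 2: "rta"
  Position 3: "tai"
  Position 4: "ain"
Trigrams = "cur", "urt", "rta", "tai", "ain"


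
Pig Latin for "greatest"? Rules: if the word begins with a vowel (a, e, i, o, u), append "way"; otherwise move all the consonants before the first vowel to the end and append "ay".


Word: "greatest"
Starts with consonant(s) → move to end, add 'ay'
Consonant cluster: "gr"
Pig Latin = "eatestgray"


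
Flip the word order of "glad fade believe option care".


Original: "glad fade believe option care"
Words (1..n): glad | fade | believe | option | care
Reversed (n..1): care | option | believe | fade | glad
Result = "care option believe fade glad"


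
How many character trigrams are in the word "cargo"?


Word: "cargo" (length 5)
Number of 3-grams = length - 3 + 1 = 5 - 3 + 1
= 3


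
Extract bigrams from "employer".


Word: "employer" (length 8)
Number of bigrams = 8 - 2 + 1 = 7
  Position 0: "em"
  Position 1: "mp"
  Position 2: "pl"
  Position 3: "lo"
  Position 4: "oy"
  Position 5: "ye"
  Position 6: "er"
Bigrams = "em", "mp", "pl", "lo", "oy", "ye", "er"


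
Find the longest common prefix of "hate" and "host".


Word 1: "hate"
Word 2: "host"
Comparing from start:
  Pos 0: 'h' == 'h'
  Pos 1: 'a' != 'o' (stop)
LCP = "h" (length 1)


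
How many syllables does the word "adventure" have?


Word: "adventure"
Syllable breakdown: ad / ven / ture
Counting: 3 parts
= 3 syllables


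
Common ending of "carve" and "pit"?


Word 1: "carve"
Word 2: "pit"
Comparing from end:
  Pos -1: 'e' != 't' (stop)
LCS = "" (length 0)


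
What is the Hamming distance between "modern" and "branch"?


Comparing character by character (same length = 6):
  Pos 0: 'm' vs 'b' !=
  Pos 1: 'o' vs 'r' !=
  Pos 2: 'd' vs 'a' !=
  Pos 3: 'e' vs 'n' !=
  Pos 4: 'r' vs 'c' !=
  Pos 5: 'n' vs 'h' !=
Hamming distance = 6


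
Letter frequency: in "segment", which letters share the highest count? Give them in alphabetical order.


Word: "segment"
Letter counts:
  'e': 2
  'g': 1
  'm': 1
  'n': 1
  's': 1
  't': 1
Maximum count = 2
Most frequent = 'e' (2 times each)


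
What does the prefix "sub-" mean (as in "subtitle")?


Prefix: sub-
Example: subtitle = sub- + title
Meaning = under / below


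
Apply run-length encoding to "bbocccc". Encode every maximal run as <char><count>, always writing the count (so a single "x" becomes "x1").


String: "bbocccc"
Scanning for consecutive runs:
  'b' x 2
  'o' x 1
  'c' x 4
RLE = "b2o1c4"


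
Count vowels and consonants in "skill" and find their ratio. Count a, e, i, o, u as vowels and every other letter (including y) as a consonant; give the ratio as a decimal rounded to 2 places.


Word: "skill"
Vowels (a,e,i,o,u): 1
Consonants: 4
Ratio = 1/4
= 0.25


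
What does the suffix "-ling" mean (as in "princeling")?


Suffix: -ling
Example: princeling (prince + -ling)
Meaning = small / young


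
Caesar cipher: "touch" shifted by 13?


Word: "touch"
Shift: 13
Each letter → (letter + shift) mod 26:
  't' (19) + 13 = 6 → 'g'
  'o' (14) + 13 = 1 → 'b'
  'u' (20) + 13 = 7 → 'h'
  'c' (2) + 13 = 15 → 'p'
  'h' (7) + 13 = 20 → 'u'
Result = "gbhpu"


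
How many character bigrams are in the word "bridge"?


Word: "bridge" (length 6)
Number of 2-grams = length - 2 + 1 = 6 - 2 + 1
= 5


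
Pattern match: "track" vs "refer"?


Pattern of "track": [0, 1, 2, 3, 4]
Pattern of "refer": [0, 1, 2, 1, 0]
Patterns do not match
Same pattern = No


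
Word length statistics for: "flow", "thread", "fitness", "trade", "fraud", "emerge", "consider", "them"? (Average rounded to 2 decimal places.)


Lengths: "flow"=4, "thread"=6, "fitness"=7, "trade"=5, "fraud"=5, "emerge"=6, "consider"=8, "them"=4
Sum = 45, Count = 8
Average = 45/8 = 5.63
= avg=5.63, min=4, max=8


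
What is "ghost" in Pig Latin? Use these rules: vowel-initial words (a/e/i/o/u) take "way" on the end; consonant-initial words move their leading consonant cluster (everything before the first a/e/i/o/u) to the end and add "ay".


Word: "ghost"
Starts with consonant(s) → move to end, add 'ay'
Consonant cluster: "gh"
Pig Latin = "ostghay"


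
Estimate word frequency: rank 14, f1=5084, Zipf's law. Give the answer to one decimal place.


Zipf's law: f(r) = f(1) / r
f(1) = 5084
f(14) = 5084 / 14
= 363.1 occurrences


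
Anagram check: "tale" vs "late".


Word 1: "tale" → sorted: aelt
Word 2: "late" → sorted: aelt
Same letters? aelt == aelt
Anagram = Yes


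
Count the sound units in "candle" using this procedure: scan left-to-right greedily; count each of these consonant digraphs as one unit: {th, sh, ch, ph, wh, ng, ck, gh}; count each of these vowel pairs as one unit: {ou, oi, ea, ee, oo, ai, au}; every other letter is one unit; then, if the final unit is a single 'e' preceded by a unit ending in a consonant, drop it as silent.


Word: "candle" (6 letters)
Left-to-right scan:
  (1) 'c' (letter)
  (2) 'a' (letter)
  (3) 'n' (letter)
  (4) 'd' (letter)
  (5) 'l' (letter)
  (6) 'e' (letter)
Units from scan: 6
Final unit is 'e' after a consonant -> drop as silent (-1)
Sound units = 5 units


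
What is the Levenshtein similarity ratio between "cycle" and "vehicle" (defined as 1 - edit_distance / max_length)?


Word 1: "cycle" (length 5)
Word 2: "vehicle" (length 7)
One optimal edit sequence:
  1. insert 'v'  (+1)
  2. insert 'e'  (+1)
  3. substitute 'c' -> 'h'  (+1)
  4. substitute 'y' -> 'i'  (+1)
  5. keep 'c'
  6. keep 'l'
  7. keep 'e'
Edit distance = 4
Max length = max(5, 7) = 7
Similarity = 1 - 4/7
= 0.4286


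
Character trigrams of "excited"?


Word: "excited" (length 7)
Number of trigrams = 7 - 3 + 1 = 5
  Position 0: "exc"
  Position 1: "xci"
  Position 2: "cit"
  Position 3: "ite"
  Position 4: "ted"
Trigrams = "exc", "xci", "cit", "ite", "ted"


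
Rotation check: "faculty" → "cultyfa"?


Word: "faculty", Candidate: "cultyfa"
Method: check if candidate is substring of word+word
"facultyfaculty" contains "cultyfa"? Yes
Is rotation = Yes


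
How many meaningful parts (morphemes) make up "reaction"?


Word: "reaction"
Morphemes: re- + act + -ion
Each morpheme carries meaning
= 3 morphemes


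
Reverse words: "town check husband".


Original: "town check husband"
Words (1..n): town | check | husband
Reversed (n..1): husband | check | town
Result = "husband check town"


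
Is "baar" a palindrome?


Word: "baar"
Reversed: "raab"
Forward == Backward? baar != raab
Palindrome = No


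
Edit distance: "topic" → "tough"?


Word 1: "topic" (length 5)
Word 2: "tough" (length 5)
One optimal edit sequence (insert/delete/substitute each cost 1):
  1. keep 't'
  2. keep 'o'
  3. substitute 'p' -> 'u'  (+1)
  4. substitute 'i' -> 'g'  (+1)
  5. substitute 'c' -> 'h'  (+1)
Total edit operations: 3
Edit distance = 3


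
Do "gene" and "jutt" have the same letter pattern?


Pattern of "gene": [0, 1, 2, 1]
Pattern of "jutt": [0, 1, 2, 2]
Patterns do not match
Same pattern = No


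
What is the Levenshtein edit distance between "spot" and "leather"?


Word 1: "spot" (length 4)
Word 2: "leather" (length 7)
One optimal edit sequence (insert/delete/substitute each cost 1):
  1. substitute 's' -> 'l'  (+1)
  2. substitute 'p' -> 'e'  (+1)
  3. substitute 'o' -> 'a'  (+1)
  4. keep 't'
  5. insert 'h'  (+1)
  6. insert 'e'  (+1)
  7. insert 'r'  (+1)
Total edit operations: 6
Edit distance = 6


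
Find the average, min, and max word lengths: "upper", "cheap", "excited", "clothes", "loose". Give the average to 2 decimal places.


Lengths: "upper"=5, "cheap"=5, "excited"=7, "clothes"=7, "loose"=5
Sum = 29, Count = 5
Average = 29/5 = 5.80
= avg=5.80, min=5, max=7


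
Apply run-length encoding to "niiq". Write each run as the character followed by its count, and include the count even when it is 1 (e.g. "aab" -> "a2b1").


String: "niiq"
Scanning for consecutive runs:
  'n' x 1
  'i' x 2
  'q' x 1
RLE = "n1i2q1"


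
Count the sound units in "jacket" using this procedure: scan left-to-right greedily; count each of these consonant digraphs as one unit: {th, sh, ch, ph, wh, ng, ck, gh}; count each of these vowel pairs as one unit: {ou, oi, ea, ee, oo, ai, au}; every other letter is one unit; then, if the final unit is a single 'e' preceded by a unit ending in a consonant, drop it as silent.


Word: "jacket" (6 letters)
Left-to-right scan:
  [1] 'j' (letter)
  [2] 'a' (letter)
  [3] 'ck' (digraph)
  [4] 'e' (letter)
  [5] 't' (letter)
Units from scan: 5
Sound units = 5 units


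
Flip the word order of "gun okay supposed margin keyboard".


Original: "gun okay supposed margin keyboard"
Words (1..n): gun | okay | supposed | margin | keyboard
Reversed (n..1): keyboard | margin | supposed | okay | gun
Result = "keyboard margin supposed okay gun"


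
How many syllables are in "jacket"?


Word: "jacket"
Syllable breakdown: jack · et
Counting: 2 parts
= 2 syllables


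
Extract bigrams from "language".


Word: "language" (length 8)
Number of bigrams = 8 - 2 + 1 = 7
  Position 0: "la"
  Position 1: "an"
  Position 2: "ng"
  Position 3: "gu"
  Position 4: "ua"
  Position 5: "ag"
  Position 6: "ge"
Bigrams = "la", "an", "ng", "gu", "ua", "ag", "ge"


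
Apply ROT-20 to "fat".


Word: "fat"
Shift: 20
Each letter → (letter + shift) mod 26:
  'f' (5) + 20 = 25 → 'z'
  'a' (0) + 20 = 20 → 'u'
  't' (19) + 20 = 13 → 'n'
Result = "zun"


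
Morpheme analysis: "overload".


Word: "overload"
Morphemes: over- / load
Each morpheme carries meaning
= 2 morphemes


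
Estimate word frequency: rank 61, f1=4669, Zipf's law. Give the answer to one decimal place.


Zipf's law: f(r) = f(1) / r
f(1) = 4669
f(61) = 4669 / 61
= 76.5 occurrences


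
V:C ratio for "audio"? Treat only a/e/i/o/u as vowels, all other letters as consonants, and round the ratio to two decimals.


Word: "audio"
Vowels (a,e,i,o,u): 4
Consonants: 1
Ratio = 4/1
= 4.00


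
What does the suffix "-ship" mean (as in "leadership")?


Suffix: -ship
Example: leadership = leader + -ship
Meaning = state / position


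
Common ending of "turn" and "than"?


Word 1: "turn"
Word 2: "than"
Comparing from end:
  Pos -1: 'n' == 'n'
  Pos -2: 'r' != 'a' (stop)
LCS = "n" (length 1)


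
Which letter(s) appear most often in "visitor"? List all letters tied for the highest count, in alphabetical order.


Word: "visitor"
Letter counts:
  'i': 2
  'o': 1
  'r': 1
  's': 1
  't': 1
  'v': 1
Maximum count = 2
Most frequent = 'i' (2 times each)


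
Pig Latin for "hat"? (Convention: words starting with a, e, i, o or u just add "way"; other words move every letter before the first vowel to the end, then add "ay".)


Word: "hat"
Starts with consonant(s) → move to end, add 'ay'
Consonant cluster: "h"
Pig Latin = "athay"


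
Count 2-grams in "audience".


Word: "audience" (length 8)
Number of 2-grams = length - 2 + 1 = 8 - 2 + 1
= 7


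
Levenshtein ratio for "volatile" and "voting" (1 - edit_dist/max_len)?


Word 1: "volatile" (length 8)
Word 2: "voting" (length 6)
One optimal edit sequence:
  1. keep 'v'
  2. keep 'o'
  3. delete 'l'  (+1)
  4. delete 'a'  (+1)
  5. keep 't'
  6. keep 'i'
  7. substitute 'l' -> 'n'  (+1)
  8. substitute 'e' -> 'g'  (+1)
Edit distance = 4
Max length = max(8, 6) = 8
Similarity = 1 - 4/8
= 0.5000


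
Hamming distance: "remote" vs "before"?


Comparing character by character (same length = 6):
  Pos 0: 'r' vs 'b' !=
  Pos 1: 'e' vs 'e' =
  Pos 2: 'm' vs 'f' !=
  Pos 3: 'o' vs 'o' =
  Pos 4: 't' vs 'r' !=
  Pos 5: 'e' vs 'e' =
Hamming distance = 3


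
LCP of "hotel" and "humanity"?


Word 1: "hotel"
Word 2: "humanity"
Comparing from start:
  Pos 0: 'h' == 'h'
  Pos 1: 'o' != 'u' (stop)
LCP = "h" (length 1)


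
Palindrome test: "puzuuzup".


Word: "puzuuzup"
Reversed: "puzuuzup"
Forward == Backward? puzuuzup == puzuuzup
Palindrome = Yes


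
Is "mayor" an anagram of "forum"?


Word 1: "forum" → sorted: fmoru
Word 2: "mayor" → sorted: amory
Same letters? fmoru != amory
Anagram = No


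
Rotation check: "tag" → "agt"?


Word: "tag", Candidate: "agt"
Method: check if candidate is substring of word+word
"tagtag" contains "agt"? Yes
Is rotation = Yes


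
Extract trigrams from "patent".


Word: "patent" (length 6)
Number of trigrams = 6 - 3 + 1 = 4
  Position 0: "pat"
  Position 1: "ate"
  Position 2: "ten"
  Position 3: "ent"
Trigrams = "pat", "ate", "ten", "ent"


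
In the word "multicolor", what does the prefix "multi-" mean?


Prefix: multi-
Example: multicolor = multi- + color
Meaning = many


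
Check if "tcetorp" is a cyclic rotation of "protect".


Word: "protect", Candidate: "tcetorp"
Method: check if candidate is substring of word+word
"protectprotect" contains "tcetorp"? No
Is rotation = No


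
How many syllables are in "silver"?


Word: "silver"
Syllable breakdown: sil-ver
Counting: 2 parts
= 2 syllables


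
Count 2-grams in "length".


Word: "length" (length 6)
Number of 2-grams = length - 2 + 1 = 6 - 2 + 1
= 5


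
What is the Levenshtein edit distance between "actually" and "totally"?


Word 1: "actually" (length 8)
Word 2: "totally" (length 7)
One optimal edit sequence (insert/delete/substitute each cost 1):
  1. substitute 'a' -> 't'  (+1)
  2. substitute 'c' -> 'o'  (+1)
  3. keep 't'
  4. delete 'u'  (+1)
  5. keep 'a'
  6. keep 'l'
  7. keep 'l'
  8. keep 'y'
Total edit operations: 3
Edit distance = 3


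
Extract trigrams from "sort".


Word: "sort" (length 4)
Number of trigrams = 4 - 3 + 1 = 2
  Position 0: "sor"
  Position 1: "ort"
Trigrams = "sor", "ort"


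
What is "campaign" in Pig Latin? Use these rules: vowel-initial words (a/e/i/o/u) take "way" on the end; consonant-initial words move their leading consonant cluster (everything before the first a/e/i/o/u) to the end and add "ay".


Word: "campaign"
Starts with consonant(s) → move to end, add 'ay'
Consonant cluster: "c"
Pig Latin = "ampaigncay"


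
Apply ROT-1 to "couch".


Word: "couch"
Shift: 1
Each letter → (letter + shift) mod 26:
  'c' (2) + 1 = 3 → 'd'
  'o' (14) + 1 = 15 → 'p'
  'u' (20) + 1 = 21 → 'v'
  'c' (2) + 1 = 3 → 'd'
  'h' (7) + 1 = 8 → 'i'
Result = "dpvdi"


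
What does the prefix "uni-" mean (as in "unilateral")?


Prefix: uni-
Example: unilateral = uni- + lateral
Meaning = one


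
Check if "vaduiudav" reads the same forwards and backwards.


Word: "vaduiudav"
Reversed: "vaduiudav"
Forward == Backward? vaduiudav == vaduiudav
Palindrome = Yes


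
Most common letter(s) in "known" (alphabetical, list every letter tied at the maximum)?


Word: "known"
Letter counts:
  'k': 1
  'n': 2
  'o': 1
  'w': 1
Maximum count = 2
Most frequent = 'n' (2 times each)


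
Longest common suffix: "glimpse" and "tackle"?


Word 1: "glimpse"
Word 2: "tackle"
Comparing from end:
  Pos -1: 'e' == 'e'
  Pos -2: 's' != 'l' (stop)
LCS = "e" (length 1)


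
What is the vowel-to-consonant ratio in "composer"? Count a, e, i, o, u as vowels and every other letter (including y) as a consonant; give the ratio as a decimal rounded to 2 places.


Word: "composer"
Vowels (a,e,i,o,u): 3
Consonants: 5
Ratio = 3/5
= 0.60


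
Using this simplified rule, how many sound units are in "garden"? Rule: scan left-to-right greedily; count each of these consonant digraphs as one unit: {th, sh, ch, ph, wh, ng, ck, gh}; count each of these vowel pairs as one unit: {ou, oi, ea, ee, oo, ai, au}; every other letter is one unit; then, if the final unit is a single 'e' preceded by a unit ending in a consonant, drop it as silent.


Word: "garden" (6 letters)
Left-to-right scan:
  1. 'g' (letter)
  2. 'a' (letter)
  3. 'r' (letter)
  4. 'd' (letter)
  5. 'e' (letter)
  6. 'n' (letter)
Units from scan: 6
Sound units = 6 units


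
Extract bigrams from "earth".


Word: "earth" (length 5)
Number of bigrams = 5 - 2 + 1 = 4
  Position 0: "ea"
  Position 1: "ar"
  Position 2: "rt"
  Position 3: "th"
Bigrams = "ea", "ar", "rt", "th"


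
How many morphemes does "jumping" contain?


Word: "jumping"
Morphemes: jump + -ing
Each morpheme carries meaning
= 2 morphemes


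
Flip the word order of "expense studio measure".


Original: "expense studio measure"
Words (1..n): expense | studio | measure
Reversed (n..1): measure | studio | expense
Result = "measure studio expense"


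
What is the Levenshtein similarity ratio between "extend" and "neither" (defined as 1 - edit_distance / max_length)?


Word 1: "extend" (length 6)
Word 2: "neither" (length 7)
One optimal edit sequence:
  1. insert 'n'  (+1)
  2. keep 'e'
  3. substitute 'x' -> 'i'  (+1)
  4. keep 't'
  5. substitute 'e' -> 'h'  (+1)
  6. substitute 'n' -> 'e'  (+1)
  7. substitute 'd' -> 'r'  (+1)
Edit distance = 5
Max length = max(6, 7) = 7
Similarity = 1 - 5/7
= 0.2857


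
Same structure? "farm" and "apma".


Pattern of "farm": [0, 1, 2, 3]
Pattern of "apma": [0, 1, 2, 0]
Patterns do not match
Same pattern = No


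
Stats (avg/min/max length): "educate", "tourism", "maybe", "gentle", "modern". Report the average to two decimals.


Lengths: "educate"=7, "tourism"=7, "maybe"=5, "gentle"=6, "modern"=6
Sum = 31, Count = 5
Average = 31/5 = 6.20
= avg=6.20, min=5, max=7


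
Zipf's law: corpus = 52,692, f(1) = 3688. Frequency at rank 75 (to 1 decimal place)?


Zipf's law: f(r) = f(1) / r
f(1) = 3688
f(75) = 3688 / 75
= 49.2 occurrences


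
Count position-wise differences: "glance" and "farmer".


Comparing character by character (same length = 6):
  Pos 0: 'g' vs 'f' !=
  Pos 1: 'l' vs 'a' !=
  Pos 2: 'a' vs 'r' !=
  Pos 3: 'n' vs 'm' !=
  Pos 4: 'c' vs 'e' !=
  Pos 5: 'e' vs 'r' !=
Hamming distance = 6


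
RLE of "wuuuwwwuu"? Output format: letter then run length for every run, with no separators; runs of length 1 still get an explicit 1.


String: "wuuuwwwuu"
Scanning for consecutive runs:
  'w' x 1
  'u' x 3
  'w' x 3
  'u' x 2
RLE = "w1u3w3u2"


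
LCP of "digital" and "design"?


Word 1: "digital"
Word 2: "design"
Comparing from start:
  Pos 0: 'd' == 'd'
  Pos 1: 'i' != 'e' (stop)
LCP = "d" (length 1)


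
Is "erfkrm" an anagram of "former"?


Word 1: "former" → sorted: efmorr
Word 2: "erfkrm" → sorted: efkmrr
Same letters? efmorr != efkmrr
Anagram = No


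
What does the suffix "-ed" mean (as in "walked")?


Suffix: -ed
Example: walked = walk + -ed
Meaning = past tense


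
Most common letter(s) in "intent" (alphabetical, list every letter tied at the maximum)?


Word: "intent"
Letter counts:
  'e': 1
  'i': 1
  'n': 2
  't': 2
Maximum count = 2
Most frequent = 'n', 't' (2 times each)


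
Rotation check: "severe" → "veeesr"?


Word: "severe", Candidate: "veeesr"
Method: check if candidate is substring of word+word
"severesevere" contains "veeesr"? No
Is rotation = No


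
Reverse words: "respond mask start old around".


Original: "respond mask start old around"
Words (1..n): respond | mask | start | old | around
Reversed (n..1): around | old | start | mask | respond
Result = "around old start mask respond"


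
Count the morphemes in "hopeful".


Word: "hopeful"
Morphemes: hope | -ful
Each morpheme carries meaning
= 2 morphemes


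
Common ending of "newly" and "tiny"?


Word 1: "newly"
Word 2: "tiny"
Comparing from end:
  Pos -1: 'y' == 'y'
  Pos -2: 'l' != 'n' (stop)
LCS = "y" (length 1)


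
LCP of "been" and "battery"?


Word 1: "been"
Word 2: "battery"
Comparing from start:
  Pos 0: 'b' == 'b'
  Pos 1: 'e' != 'a' (stop)
LCP = "b" (length 1)


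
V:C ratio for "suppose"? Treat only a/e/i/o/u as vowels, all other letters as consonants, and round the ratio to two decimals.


Word: "suppose"
Vowels (a,e,i,o,u): 3
Consonants: 4
Ratio = 3/4
= 0.75


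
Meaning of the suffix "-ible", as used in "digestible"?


Suffix: -ible
Example: digestible (digest + -ible)
Meaning = capable of


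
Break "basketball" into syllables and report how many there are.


Word: "basketball"
Syllable breakdown: bas-ket-ball
Counting: 3 parts
= 3 syllables


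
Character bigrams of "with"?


Word: "with" (length 4)
Number of bigrams = 4 - 2 + 1 = 3
  Position 0: "wi"
  Position 1: "it"
  Position 2: "th"
Bigrams = "wi", "it", "th"


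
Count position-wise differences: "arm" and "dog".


Comparing character by character (same length = 3):
  Pos 0: 'a' vs 'd' !=
  Pos 1: 'r' vs 'o' !=
  Pos 2: 'm' vs 'g' !=
Hamming distance = 3


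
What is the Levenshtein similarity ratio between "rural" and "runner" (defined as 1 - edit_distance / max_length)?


Word 1: "rural" (length 5)
Word 2: "runner" (length 6)
One optimal edit sequence:
  1. keep 'r'
  2. keep 'u'
  3. insert 'n'  (+1)
  4. substitute 'r' -> 'n'  (+1)
  5. substitute 'a' -> 'e'  (+1)
  6. substitute 'l' -> 'r'  (+1)
Edit distance = 4
Max length = max(5, 6) = 6
Similarity = 1 - 4/6
= 0.3333


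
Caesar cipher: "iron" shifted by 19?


Word: "iron"
Shift: 19
Each letter → (letter + shift) mod 26:
  'i' (8) + 19 = 1 → 'b'
  'r' (17) + 19 = 10 → 'k'
  'o' (14) + 19 = 7 → 'h'
  'n' (13) + 19 = 6 → 'g'
Result = "bkhg"


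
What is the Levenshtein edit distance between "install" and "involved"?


Word 1: "install" (length 7)
Word 2: "involved" (length 8)
One optimal edit sequence (insert/delete/substitute each cost 1):
  1. keep 'i'
  2. keep 'n'
  3. insert 'v'  (+1)
  4. substitute 's' -> 'o'  (+1)
  5. substitute 't' -> 'l'  (+1)
  6. substitute 'a' -> 'v'  (+1)
  7. substitute 'l' -> 'e'  (+1)
  8. substitute 'l' -> 'd'  (+1)
Total edit operations: 6
Edit distance = 6


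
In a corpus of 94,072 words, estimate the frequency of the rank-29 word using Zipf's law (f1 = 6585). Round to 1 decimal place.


Zipf's law: f(r) = f(1) / r
f(1) = 6585
f(29) = 6585 / 29
= 227.1 occurrences


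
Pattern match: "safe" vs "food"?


Pattern of "safe": [0, 1, 2, 3]
Pattern of "food": [0, 1, 1, 2]
Patterns do not match
Same pattern = No


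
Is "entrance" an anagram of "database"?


Word 1: "database" → sorted: aaabdest
Word 2: "entrance" → sorted: aceennrt
Same letters? aaabdest != aceennrt
Anagram = No


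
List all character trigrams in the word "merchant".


Word: "merchant" (length 8)
Number of trigrams = 8 - 3 + 1 = 6
  Position 0: "mer"
  Position 1: "erc"
  Position 2: "rch"
  Position 3: "cha"
  Position 4: "han"
  Position 5: "ant"
Trigrams = "mer", "erc", "rch", "cha", "han", "ant"


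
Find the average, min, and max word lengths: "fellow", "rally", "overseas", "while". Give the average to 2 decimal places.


Lengths: "fellow"=6, "rally"=5, "overseas"=8, "while"=5
Sum = 24, Count = 4
Average = 24/4 = 6.00
= avg=6.00, min=5, max=8


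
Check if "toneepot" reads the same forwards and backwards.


Word: "toneepot"
Reversed: "topeenot"
Forward == Backward? toneepot != topeenot
Palindrome = No


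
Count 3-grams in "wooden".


Word: "wooden" (length 6)
Number of 3-grams = length - 3 + 1 = 6 - 3 + 1
= 4


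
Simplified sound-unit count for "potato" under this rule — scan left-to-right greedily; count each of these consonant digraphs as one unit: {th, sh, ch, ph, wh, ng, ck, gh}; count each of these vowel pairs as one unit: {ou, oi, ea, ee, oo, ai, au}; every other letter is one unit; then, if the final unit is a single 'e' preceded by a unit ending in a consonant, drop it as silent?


Word: "potato" (6 letters)
Left-to-right scan:
  [1] 'p' (letter)
  [2] 'o' (letter)
  [3] 't' (letter)
  [4] 'a' (letter)
  [5] 't' (letter)
  [6] 'o' (letter)
Units from scan: 6
Sound units = 6 units


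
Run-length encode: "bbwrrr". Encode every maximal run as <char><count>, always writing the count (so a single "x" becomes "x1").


String: "bbwrrr"
Scanning for consecutive runs:
  'b' x 2
  'w' x 1
  'r' x 3
RLE = "b2w1r3"


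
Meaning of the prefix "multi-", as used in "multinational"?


Prefix: multi-
Example: multinational = multi- + national
Meaning = many


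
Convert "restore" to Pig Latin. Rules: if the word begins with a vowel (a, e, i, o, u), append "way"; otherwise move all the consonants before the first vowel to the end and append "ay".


Word: "restore"
Starts with consonant(s) → move to end, add 'ay'
Consonant cluster: "r"
Pig Latin = "estoreray"


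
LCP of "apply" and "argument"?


Word 1: "apply"
Word 2: "argument"
Comparing from start:
  Pos 0: 'a' == 'a'
  Pos 1: 'p' != 'r' (stop)
LCP = "a" (length 1)


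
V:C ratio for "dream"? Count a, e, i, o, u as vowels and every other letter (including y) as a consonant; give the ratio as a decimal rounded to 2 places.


Word: "dream"
Vowels (a,e,i,o,u): 2
Consonants: 3
Ratio = 2/3
= 0.67


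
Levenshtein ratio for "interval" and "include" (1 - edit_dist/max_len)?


Word 1: "interval" (length 8)
Word 2: "include" (length 7)
One optimal edit sequence:
  1. keep 'i'
  2. keep 'n'
  3. delete 't'  (+1)
  4. substitute 'e' -> 'c'  (+1)
  5. substitute 'r' -> 'l'  (+1)
  6. substitute 'v' -> 'u'  (+1)
  7. substitute 'a' -> 'd'  (+1)
  8. substitute 'l' -> 'e'  (+1)
Edit distance = 6
Max length = max(8, 7) = 8
Similarity = 1 - 6/8
= 0.2500


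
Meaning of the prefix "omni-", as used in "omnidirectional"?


Prefix: omni-
Example: omnidirectional = omni- + directional
Meaning = all


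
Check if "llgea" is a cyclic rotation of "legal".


Word: "legal", Candidate: "llgea"
Method: check if candidate is substring of word+word
"legallegal" contains "llgea"? No
Is rotation = No


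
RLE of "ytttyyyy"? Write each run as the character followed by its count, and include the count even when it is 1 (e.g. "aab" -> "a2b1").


String: "ytttyyyy"
Scanning for consecutive runs:
  'y' x 1
  't' x 3
  'y' x 4
RLE = "y1t3y4"


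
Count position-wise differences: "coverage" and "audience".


Comparing character by character (same length = 8):
  Pos 0: 'c' vs 'a' !=
  Pos 1: 'o' vs 'u' !=
  Pos 2: 'v' vs 'd' !=
  Pos 3: 'e' vs 'i' !=
  Pos 4: 'r' vs 'e' !=
  Pos 5: 'a' vs 'n' !=
  Pos 6: 'g' vs 'c' !=
  Pos 7: 'e' vs 'e' =
Hamming distance = 7
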